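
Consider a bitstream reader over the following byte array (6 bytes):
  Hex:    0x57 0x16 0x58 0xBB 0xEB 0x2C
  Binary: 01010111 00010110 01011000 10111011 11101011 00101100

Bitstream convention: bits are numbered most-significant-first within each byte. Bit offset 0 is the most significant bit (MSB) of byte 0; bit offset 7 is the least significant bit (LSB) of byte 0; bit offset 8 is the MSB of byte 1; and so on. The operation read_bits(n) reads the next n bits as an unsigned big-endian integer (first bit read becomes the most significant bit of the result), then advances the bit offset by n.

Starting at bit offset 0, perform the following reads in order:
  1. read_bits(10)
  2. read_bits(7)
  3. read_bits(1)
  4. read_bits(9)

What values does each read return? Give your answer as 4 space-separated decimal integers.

Read 1: bits[0:10] width=10 -> value=348 (bin 0101011100); offset now 10 = byte 1 bit 2; 38 bits remain
Read 2: bits[10:17] width=7 -> value=44 (bin 0101100); offset now 17 = byte 2 bit 1; 31 bits remain
Read 3: bits[17:18] width=1 -> value=1 (bin 1); offset now 18 = byte 2 bit 2; 30 bits remain
Read 4: bits[18:27] width=9 -> value=197 (bin 011000101); offset now 27 = byte 3 bit 3; 21 bits remain

Answer: 348 44 1 197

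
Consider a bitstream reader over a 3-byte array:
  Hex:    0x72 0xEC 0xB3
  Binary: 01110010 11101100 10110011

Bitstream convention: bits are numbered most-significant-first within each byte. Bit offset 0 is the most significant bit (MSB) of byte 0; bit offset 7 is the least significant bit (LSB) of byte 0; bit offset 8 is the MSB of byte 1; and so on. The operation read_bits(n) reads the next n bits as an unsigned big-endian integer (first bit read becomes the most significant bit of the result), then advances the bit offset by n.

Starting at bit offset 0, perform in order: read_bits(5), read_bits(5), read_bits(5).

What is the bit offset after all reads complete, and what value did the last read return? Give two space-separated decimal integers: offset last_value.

Answer: 15 22

Derivation:
Read 1: bits[0:5] width=5 -> value=14 (bin 01110); offset now 5 = byte 0 bit 5; 19 bits remain
Read 2: bits[5:10] width=5 -> value=11 (bin 01011); offset now 10 = byte 1 bit 2; 14 bits remain
Read 3: bits[10:15] width=5 -> value=22 (bin 10110); offset now 15 = byte 1 bit 7; 9 bits remain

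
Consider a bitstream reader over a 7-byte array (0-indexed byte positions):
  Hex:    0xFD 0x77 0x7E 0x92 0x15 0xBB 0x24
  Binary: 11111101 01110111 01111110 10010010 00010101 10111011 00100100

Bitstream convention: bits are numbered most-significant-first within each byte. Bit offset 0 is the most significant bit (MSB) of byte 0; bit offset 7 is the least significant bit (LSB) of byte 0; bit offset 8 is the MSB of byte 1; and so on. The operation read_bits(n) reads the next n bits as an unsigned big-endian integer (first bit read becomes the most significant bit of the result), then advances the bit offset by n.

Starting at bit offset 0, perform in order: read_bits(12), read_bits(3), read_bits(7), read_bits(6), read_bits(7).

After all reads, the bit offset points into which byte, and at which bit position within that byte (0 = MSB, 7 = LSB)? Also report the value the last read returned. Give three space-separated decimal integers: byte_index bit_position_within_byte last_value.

Read 1: bits[0:12] width=12 -> value=4055 (bin 111111010111); offset now 12 = byte 1 bit 4; 44 bits remain
Read 2: bits[12:15] width=3 -> value=3 (bin 011); offset now 15 = byte 1 bit 7; 41 bits remain
Read 3: bits[15:22] width=7 -> value=95 (bin 1011111); offset now 22 = byte 2 bit 6; 34 bits remain
Read 4: bits[22:28] width=6 -> value=41 (bin 101001); offset now 28 = byte 3 bit 4; 28 bits remain
Read 5: bits[28:35] width=7 -> value=16 (bin 0010000); offset now 35 = byte 4 bit 3; 21 bits remain

Answer: 4 3 16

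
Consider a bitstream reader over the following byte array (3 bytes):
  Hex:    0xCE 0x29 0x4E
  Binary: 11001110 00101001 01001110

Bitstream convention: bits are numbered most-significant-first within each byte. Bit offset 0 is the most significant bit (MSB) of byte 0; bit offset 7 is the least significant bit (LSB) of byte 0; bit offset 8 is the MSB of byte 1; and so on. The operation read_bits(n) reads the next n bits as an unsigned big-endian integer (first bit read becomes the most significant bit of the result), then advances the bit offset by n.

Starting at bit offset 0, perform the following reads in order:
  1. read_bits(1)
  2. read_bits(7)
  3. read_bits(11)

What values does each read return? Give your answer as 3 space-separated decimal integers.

Answer: 1 78 330

Derivation:
Read 1: bits[0:1] width=1 -> value=1 (bin 1); offset now 1 = byte 0 bit 1; 23 bits remain
Read 2: bits[1:8] width=7 -> value=78 (bin 1001110); offset now 8 = byte 1 bit 0; 16 bits remain
Read 3: bits[8:19] width=11 -> value=330 (bin 00101001010); offset now 19 = byte 2 bit 3; 5 bits remain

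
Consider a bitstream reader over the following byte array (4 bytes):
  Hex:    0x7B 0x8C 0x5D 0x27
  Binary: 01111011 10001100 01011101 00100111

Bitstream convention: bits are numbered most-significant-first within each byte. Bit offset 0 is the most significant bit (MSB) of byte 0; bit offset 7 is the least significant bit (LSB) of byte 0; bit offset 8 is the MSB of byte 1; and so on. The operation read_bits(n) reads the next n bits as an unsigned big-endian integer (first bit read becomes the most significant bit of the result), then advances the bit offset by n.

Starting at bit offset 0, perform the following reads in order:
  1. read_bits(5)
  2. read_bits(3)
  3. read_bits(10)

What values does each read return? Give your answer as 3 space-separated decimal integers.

Read 1: bits[0:5] width=5 -> value=15 (bin 01111); offset now 5 = byte 0 bit 5; 27 bits remain
Read 2: bits[5:8] width=3 -> value=3 (bin 011); offset now 8 = byte 1 bit 0; 24 bits remain
Read 3: bits[8:18] width=10 -> value=561 (bin 1000110001); offset now 18 = byte 2 bit 2; 14 bits remain

Answer: 15 3 561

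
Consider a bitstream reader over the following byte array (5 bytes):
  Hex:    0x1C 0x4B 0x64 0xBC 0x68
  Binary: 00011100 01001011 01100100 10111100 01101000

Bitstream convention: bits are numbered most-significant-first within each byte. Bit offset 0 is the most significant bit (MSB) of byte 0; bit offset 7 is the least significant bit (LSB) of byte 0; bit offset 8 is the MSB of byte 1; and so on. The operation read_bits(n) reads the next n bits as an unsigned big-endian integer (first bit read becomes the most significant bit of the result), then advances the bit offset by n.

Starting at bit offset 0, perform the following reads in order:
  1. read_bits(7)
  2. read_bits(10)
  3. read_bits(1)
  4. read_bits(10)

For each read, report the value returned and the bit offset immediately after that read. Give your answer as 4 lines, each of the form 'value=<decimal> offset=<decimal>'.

Read 1: bits[0:7] width=7 -> value=14 (bin 0001110); offset now 7 = byte 0 bit 7; 33 bits remain
Read 2: bits[7:17] width=10 -> value=150 (bin 0010010110); offset now 17 = byte 2 bit 1; 23 bits remain
Read 3: bits[17:18] width=1 -> value=1 (bin 1); offset now 18 = byte 2 bit 2; 22 bits remain
Read 4: bits[18:28] width=10 -> value=587 (bin 1001001011); offset now 28 = byte 3 bit 4; 12 bits remain

Answer: value=14 offset=7
value=150 offset=17
value=1 offset=18
value=587 offset=28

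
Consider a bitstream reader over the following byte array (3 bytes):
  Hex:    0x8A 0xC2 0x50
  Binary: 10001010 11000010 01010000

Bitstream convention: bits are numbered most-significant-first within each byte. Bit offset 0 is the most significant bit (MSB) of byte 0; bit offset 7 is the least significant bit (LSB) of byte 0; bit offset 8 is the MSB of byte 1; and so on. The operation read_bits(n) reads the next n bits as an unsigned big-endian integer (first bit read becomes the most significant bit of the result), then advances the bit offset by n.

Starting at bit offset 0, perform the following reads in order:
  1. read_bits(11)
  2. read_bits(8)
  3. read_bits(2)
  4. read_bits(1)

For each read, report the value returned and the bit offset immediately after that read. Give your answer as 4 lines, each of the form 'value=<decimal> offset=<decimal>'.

Read 1: bits[0:11] width=11 -> value=1110 (bin 10001010110); offset now 11 = byte 1 bit 3; 13 bits remain
Read 2: bits[11:19] width=8 -> value=18 (bin 00010010); offset now 19 = byte 2 bit 3; 5 bits remain
Read 3: bits[19:21] width=2 -> value=2 (bin 10); offset now 21 = byte 2 bit 5; 3 bits remain
Read 4: bits[21:22] width=1 -> value=0 (bin 0); offset now 22 = byte 2 bit 6; 2 bits remain

Answer: value=1110 offset=11
value=18 offset=19
value=2 offset=21
value=0 offset=22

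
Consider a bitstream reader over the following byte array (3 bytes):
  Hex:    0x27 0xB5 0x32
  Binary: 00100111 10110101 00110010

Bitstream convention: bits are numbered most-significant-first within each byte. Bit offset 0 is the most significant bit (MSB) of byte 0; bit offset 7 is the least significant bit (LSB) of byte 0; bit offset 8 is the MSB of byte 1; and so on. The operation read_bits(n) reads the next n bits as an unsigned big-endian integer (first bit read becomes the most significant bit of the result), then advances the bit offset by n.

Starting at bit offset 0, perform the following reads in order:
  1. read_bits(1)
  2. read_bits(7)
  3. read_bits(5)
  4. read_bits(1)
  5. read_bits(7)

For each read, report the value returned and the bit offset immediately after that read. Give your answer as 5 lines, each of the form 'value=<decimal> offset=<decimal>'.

Read 1: bits[0:1] width=1 -> value=0 (bin 0); offset now 1 = byte 0 bit 1; 23 bits remain
Read 2: bits[1:8] width=7 -> value=39 (bin 0100111); offset now 8 = byte 1 bit 0; 16 bits remain
Read 3: bits[8:13] width=5 -> value=22 (bin 10110); offset now 13 = byte 1 bit 5; 11 bits remain
Read 4: bits[13:14] width=1 -> value=1 (bin 1); offset now 14 = byte 1 bit 6; 10 bits remain
Read 5: bits[14:21] width=7 -> value=38 (bin 0100110); offset now 21 = byte 2 bit 5; 3 bits remain

Answer: value=0 offset=1
value=39 offset=8
value=22 offset=13
value=1 offset=14
value=38 offset=21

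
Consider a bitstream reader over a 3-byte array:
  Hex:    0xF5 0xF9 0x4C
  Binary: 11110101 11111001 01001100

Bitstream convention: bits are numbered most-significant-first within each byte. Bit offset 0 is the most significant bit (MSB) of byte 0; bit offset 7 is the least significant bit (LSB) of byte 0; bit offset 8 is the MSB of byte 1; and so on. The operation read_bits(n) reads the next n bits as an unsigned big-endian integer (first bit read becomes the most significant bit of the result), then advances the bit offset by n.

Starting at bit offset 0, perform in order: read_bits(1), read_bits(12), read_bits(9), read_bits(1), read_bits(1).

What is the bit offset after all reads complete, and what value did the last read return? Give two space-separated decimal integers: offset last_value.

Read 1: bits[0:1] width=1 -> value=1 (bin 1); offset now 1 = byte 0 bit 1; 23 bits remain
Read 2: bits[1:13] width=12 -> value=3775 (bin 111010111111); offset now 13 = byte 1 bit 5; 11 bits remain
Read 3: bits[13:22] width=9 -> value=83 (bin 001010011); offset now 22 = byte 2 bit 6; 2 bits remain
Read 4: bits[22:23] width=1 -> value=0 (bin 0); offset now 23 = byte 2 bit 7; 1 bits remain
Read 5: bits[23:24] width=1 -> value=0 (bin 0); offset now 24 = byte 3 bit 0; 0 bits remain

Answer: 24 0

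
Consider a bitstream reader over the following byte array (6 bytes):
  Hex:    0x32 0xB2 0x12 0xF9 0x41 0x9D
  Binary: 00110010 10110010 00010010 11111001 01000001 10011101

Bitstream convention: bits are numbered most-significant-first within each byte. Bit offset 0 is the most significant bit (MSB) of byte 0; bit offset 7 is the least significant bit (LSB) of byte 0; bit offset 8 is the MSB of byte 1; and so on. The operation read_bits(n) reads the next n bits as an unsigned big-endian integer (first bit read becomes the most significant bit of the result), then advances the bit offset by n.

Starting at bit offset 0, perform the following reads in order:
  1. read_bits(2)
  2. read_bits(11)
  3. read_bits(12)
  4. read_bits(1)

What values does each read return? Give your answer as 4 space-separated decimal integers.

Answer: 0 1622 1061 1

Derivation:
Read 1: bits[0:2] width=2 -> value=0 (bin 00); offset now 2 = byte 0 bit 2; 46 bits remain
Read 2: bits[2:13] width=11 -> value=1622 (bin 11001010110); offset now 13 = byte 1 bit 5; 35 bits remain
Read 3: bits[13:25] width=12 -> value=1061 (bin 010000100101); offset now 25 = byte 3 bit 1; 23 bits remain
Read 4: bits[25:26] width=1 -> value=1 (bin 1); offset now 26 = byte 3 bit 2; 22 bits remain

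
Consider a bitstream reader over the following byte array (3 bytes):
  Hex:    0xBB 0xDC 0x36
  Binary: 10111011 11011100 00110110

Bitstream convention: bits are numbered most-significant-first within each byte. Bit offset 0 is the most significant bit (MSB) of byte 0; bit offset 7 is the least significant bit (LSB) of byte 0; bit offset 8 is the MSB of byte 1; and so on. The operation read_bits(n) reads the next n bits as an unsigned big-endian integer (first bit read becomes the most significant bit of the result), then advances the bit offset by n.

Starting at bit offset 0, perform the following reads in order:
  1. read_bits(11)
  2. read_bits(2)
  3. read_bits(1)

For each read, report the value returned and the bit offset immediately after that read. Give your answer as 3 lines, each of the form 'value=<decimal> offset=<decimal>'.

Read 1: bits[0:11] width=11 -> value=1502 (bin 10111011110); offset now 11 = byte 1 bit 3; 13 bits remain
Read 2: bits[11:13] width=2 -> value=3 (bin 11); offset now 13 = byte 1 bit 5; 11 bits remain
Read 3: bits[13:14] width=1 -> value=1 (bin 1); offset now 14 = byte 1 bit 6; 10 bits remain

Answer: value=1502 offset=11
value=3 offset=13
value=1 offset=14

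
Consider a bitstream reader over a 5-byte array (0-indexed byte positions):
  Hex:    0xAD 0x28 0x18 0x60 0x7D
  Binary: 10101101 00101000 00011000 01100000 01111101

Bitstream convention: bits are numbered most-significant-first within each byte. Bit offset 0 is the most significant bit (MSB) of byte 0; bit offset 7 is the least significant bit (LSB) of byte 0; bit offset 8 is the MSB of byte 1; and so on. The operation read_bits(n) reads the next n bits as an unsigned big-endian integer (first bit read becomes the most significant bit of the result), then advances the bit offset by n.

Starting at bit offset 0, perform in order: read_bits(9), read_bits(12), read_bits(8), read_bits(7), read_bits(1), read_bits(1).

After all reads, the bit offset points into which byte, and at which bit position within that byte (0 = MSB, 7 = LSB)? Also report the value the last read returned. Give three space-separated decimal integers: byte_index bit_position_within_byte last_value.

Answer: 4 6 1

Derivation:
Read 1: bits[0:9] width=9 -> value=346 (bin 101011010); offset now 9 = byte 1 bit 1; 31 bits remain
Read 2: bits[9:21] width=12 -> value=1283 (bin 010100000011); offset now 21 = byte 2 bit 5; 19 bits remain
Read 3: bits[21:29] width=8 -> value=12 (bin 00001100); offset now 29 = byte 3 bit 5; 11 bits remain
Read 4: bits[29:36] width=7 -> value=7 (bin 0000111); offset now 36 = byte 4 bit 4; 4 bits remain
Read 5: bits[36:37] width=1 -> value=1 (bin 1); offset now 37 = byte 4 bit 5; 3 bits remain
Read 6: bits[37:38] width=1 -> value=1 (bin 1); offset now 38 = byte 4 bit 6; 2 bits remain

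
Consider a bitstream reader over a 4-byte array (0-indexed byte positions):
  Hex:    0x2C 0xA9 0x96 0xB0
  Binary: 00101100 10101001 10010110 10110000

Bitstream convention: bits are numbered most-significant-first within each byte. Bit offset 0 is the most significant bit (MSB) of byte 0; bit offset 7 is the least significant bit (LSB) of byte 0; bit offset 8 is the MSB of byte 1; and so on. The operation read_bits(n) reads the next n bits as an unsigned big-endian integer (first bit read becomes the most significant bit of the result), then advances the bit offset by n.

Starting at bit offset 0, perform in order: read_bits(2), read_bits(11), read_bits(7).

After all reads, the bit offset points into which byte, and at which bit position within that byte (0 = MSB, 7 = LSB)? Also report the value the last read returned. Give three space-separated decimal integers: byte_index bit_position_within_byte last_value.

Answer: 2 4 25

Derivation:
Read 1: bits[0:2] width=2 -> value=0 (bin 00); offset now 2 = byte 0 bit 2; 30 bits remain
Read 2: bits[2:13] width=11 -> value=1429 (bin 10110010101); offset now 13 = byte 1 bit 5; 19 bits remain
Read 3: bits[13:20] width=7 -> value=25 (bin 0011001); offset now 20 = byte 2 bit 4; 12 bits remain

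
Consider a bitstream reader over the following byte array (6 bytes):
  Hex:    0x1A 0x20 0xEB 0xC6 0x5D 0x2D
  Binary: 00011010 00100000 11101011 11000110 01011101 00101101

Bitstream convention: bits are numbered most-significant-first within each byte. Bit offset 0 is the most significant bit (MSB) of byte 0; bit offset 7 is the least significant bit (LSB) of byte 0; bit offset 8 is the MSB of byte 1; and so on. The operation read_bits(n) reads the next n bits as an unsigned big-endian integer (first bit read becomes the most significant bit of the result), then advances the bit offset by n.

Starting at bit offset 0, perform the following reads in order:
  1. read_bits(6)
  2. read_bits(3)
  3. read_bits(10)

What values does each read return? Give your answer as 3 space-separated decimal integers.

Answer: 6 4 263

Derivation:
Read 1: bits[0:6] width=6 -> value=6 (bin 000110); offset now 6 = byte 0 bit 6; 42 bits remain
Read 2: bits[6:9] width=3 -> value=4 (bin 100); offset now 9 = byte 1 bit 1; 39 bits remain
Read 3: bits[9:19] width=10 -> value=263 (bin 0100000111); offset now 19 = byte 2 bit 3; 29 bits remain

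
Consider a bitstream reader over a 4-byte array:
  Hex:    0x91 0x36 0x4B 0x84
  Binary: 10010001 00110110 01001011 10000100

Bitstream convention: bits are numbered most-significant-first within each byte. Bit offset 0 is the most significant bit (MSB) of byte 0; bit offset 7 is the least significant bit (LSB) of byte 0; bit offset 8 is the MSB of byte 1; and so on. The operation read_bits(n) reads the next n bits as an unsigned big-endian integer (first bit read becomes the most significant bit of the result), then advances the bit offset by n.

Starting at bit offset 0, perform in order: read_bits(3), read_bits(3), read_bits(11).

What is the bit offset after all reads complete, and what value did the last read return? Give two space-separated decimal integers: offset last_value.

Answer: 17 620

Derivation:
Read 1: bits[0:3] width=3 -> value=4 (bin 100); offset now 3 = byte 0 bit 3; 29 bits remain
Read 2: bits[3:6] width=3 -> value=4 (bin 100); offset now 6 = byte 0 bit 6; 26 bits remain
Read 3: bits[6:17] width=11 -> value=620 (bin 01001101100); offset now 17 = byte 2 bit 1; 15 bits remain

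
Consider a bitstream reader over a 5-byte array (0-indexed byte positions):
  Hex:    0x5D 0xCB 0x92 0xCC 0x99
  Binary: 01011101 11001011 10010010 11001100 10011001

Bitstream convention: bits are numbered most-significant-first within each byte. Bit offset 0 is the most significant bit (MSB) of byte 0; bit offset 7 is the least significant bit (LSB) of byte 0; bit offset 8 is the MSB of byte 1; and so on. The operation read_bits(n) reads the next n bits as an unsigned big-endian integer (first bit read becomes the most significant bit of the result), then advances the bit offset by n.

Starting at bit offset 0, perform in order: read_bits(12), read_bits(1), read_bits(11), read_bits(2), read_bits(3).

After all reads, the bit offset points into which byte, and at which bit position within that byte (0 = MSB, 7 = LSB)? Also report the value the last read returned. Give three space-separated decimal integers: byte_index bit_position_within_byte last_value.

Read 1: bits[0:12] width=12 -> value=1500 (bin 010111011100); offset now 12 = byte 1 bit 4; 28 bits remain
Read 2: bits[12:13] width=1 -> value=1 (bin 1); offset now 13 = byte 1 bit 5; 27 bits remain
Read 3: bits[13:24] width=11 -> value=914 (bin 01110010010); offset now 24 = byte 3 bit 0; 16 bits remain
Read 4: bits[24:26] width=2 -> value=3 (bin 11); offset now 26 = byte 3 bit 2; 14 bits remain
Read 5: bits[26:29] width=3 -> value=1 (bin 001); offset now 29 = byte 3 bit 5; 11 bits remain

Answer: 3 5 1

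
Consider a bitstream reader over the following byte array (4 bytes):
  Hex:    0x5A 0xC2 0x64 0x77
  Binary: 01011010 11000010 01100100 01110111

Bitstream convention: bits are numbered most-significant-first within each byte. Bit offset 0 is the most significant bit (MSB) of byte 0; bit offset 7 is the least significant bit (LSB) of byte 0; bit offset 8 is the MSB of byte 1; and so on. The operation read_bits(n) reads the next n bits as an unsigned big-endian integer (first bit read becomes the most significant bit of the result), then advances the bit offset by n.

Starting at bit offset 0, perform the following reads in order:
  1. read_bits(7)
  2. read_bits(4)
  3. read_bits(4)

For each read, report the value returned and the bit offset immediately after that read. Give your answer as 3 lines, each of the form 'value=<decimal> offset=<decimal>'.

Read 1: bits[0:7] width=7 -> value=45 (bin 0101101); offset now 7 = byte 0 bit 7; 25 bits remain
Read 2: bits[7:11] width=4 -> value=6 (bin 0110); offset now 11 = byte 1 bit 3; 21 bits remain
Read 3: bits[11:15] width=4 -> value=1 (bin 0001); offset now 15 = byte 1 bit 7; 17 bits remain

Answer: value=45 offset=7
value=6 offset=11
value=1 offset=15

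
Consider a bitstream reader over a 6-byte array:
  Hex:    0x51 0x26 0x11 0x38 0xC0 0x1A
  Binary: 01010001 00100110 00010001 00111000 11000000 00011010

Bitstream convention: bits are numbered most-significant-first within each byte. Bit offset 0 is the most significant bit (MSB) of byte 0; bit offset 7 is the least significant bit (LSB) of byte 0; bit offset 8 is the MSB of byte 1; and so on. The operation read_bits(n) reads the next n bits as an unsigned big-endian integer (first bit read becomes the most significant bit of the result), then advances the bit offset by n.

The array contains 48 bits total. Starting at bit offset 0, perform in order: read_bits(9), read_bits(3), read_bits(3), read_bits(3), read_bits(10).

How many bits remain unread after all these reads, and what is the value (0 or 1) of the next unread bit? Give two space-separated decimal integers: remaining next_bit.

Read 1: bits[0:9] width=9 -> value=162 (bin 010100010); offset now 9 = byte 1 bit 1; 39 bits remain
Read 2: bits[9:12] width=3 -> value=2 (bin 010); offset now 12 = byte 1 bit 4; 36 bits remain
Read 3: bits[12:15] width=3 -> value=3 (bin 011); offset now 15 = byte 1 bit 7; 33 bits remain
Read 4: bits[15:18] width=3 -> value=0 (bin 000); offset now 18 = byte 2 bit 2; 30 bits remain
Read 5: bits[18:28] width=10 -> value=275 (bin 0100010011); offset now 28 = byte 3 bit 4; 20 bits remain

Answer: 20 1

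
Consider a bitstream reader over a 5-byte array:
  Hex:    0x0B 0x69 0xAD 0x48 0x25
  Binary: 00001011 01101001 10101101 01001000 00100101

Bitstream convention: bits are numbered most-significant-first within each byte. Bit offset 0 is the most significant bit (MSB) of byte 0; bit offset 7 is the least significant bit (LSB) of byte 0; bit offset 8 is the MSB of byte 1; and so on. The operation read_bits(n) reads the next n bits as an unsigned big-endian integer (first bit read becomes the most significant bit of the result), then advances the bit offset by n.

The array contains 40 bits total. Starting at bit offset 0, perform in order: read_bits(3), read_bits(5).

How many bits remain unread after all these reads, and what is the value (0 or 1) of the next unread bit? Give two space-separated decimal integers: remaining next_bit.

Read 1: bits[0:3] width=3 -> value=0 (bin 000); offset now 3 = byte 0 bit 3; 37 bits remain
Read 2: bits[3:8] width=5 -> value=11 (bin 01011); offset now 8 = byte 1 bit 0; 32 bits remain

Answer: 32 0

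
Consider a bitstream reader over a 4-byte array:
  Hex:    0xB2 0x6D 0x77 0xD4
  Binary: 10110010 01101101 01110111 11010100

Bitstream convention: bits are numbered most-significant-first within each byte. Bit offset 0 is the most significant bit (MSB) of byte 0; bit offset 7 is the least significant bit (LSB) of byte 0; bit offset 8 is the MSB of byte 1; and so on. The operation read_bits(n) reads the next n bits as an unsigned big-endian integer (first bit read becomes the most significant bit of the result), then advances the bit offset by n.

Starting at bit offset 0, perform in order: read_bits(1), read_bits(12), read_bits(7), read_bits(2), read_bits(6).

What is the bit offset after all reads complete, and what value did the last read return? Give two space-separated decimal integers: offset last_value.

Read 1: bits[0:1] width=1 -> value=1 (bin 1); offset now 1 = byte 0 bit 1; 31 bits remain
Read 2: bits[1:13] width=12 -> value=1613 (bin 011001001101); offset now 13 = byte 1 bit 5; 19 bits remain
Read 3: bits[13:20] width=7 -> value=87 (bin 1010111); offset now 20 = byte 2 bit 4; 12 bits remain
Read 4: bits[20:22] width=2 -> value=1 (bin 01); offset now 22 = byte 2 bit 6; 10 bits remain
Read 5: bits[22:28] width=6 -> value=61 (bin 111101); offset now 28 = byte 3 bit 4; 4 bits remain

Answer: 28 61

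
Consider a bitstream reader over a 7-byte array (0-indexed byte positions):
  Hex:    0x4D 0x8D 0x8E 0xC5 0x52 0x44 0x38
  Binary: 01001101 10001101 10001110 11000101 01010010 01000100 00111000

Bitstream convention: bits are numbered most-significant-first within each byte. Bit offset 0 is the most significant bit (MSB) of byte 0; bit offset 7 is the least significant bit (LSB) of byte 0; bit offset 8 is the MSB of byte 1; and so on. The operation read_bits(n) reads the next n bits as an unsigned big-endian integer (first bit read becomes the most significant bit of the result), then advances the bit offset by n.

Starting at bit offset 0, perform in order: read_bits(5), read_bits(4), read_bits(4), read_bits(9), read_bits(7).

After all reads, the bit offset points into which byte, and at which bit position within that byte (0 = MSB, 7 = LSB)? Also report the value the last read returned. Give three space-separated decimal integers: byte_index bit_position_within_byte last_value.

Answer: 3 5 88

Derivation:
Read 1: bits[0:5] width=5 -> value=9 (bin 01001); offset now 5 = byte 0 bit 5; 51 bits remain
Read 2: bits[5:9] width=4 -> value=11 (bin 1011); offset now 9 = byte 1 bit 1; 47 bits remain
Read 3: bits[9:13] width=4 -> value=1 (bin 0001); offset now 13 = byte 1 bit 5; 43 bits remain
Read 4: bits[13:22] width=9 -> value=355 (bin 101100011); offset now 22 = byte 2 bit 6; 34 bits remain
Read 5: bits[22:29] width=7 -> value=88 (bin 1011000); offset now 29 = byte 3 bit 5; 27 bits remain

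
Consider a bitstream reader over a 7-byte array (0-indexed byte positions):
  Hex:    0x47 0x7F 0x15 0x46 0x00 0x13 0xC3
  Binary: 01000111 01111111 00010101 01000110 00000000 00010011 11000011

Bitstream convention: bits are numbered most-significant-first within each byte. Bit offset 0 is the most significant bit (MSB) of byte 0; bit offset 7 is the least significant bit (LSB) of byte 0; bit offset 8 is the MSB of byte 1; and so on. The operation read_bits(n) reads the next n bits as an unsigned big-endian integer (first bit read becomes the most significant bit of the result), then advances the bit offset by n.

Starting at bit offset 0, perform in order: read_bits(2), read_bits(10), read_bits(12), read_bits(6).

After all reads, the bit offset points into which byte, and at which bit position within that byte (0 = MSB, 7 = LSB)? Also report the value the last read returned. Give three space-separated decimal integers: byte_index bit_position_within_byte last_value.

Read 1: bits[0:2] width=2 -> value=1 (bin 01); offset now 2 = byte 0 bit 2; 54 bits remain
Read 2: bits[2:12] width=10 -> value=119 (bin 0001110111); offset now 12 = byte 1 bit 4; 44 bits remain
Read 3: bits[12:24] width=12 -> value=3861 (bin 111100010101); offset now 24 = byte 3 bit 0; 32 bits remain
Read 4: bits[24:30] width=6 -> value=17 (bin 010001); offset now 30 = byte 3 bit 6; 26 bits remain

Answer: 3 6 17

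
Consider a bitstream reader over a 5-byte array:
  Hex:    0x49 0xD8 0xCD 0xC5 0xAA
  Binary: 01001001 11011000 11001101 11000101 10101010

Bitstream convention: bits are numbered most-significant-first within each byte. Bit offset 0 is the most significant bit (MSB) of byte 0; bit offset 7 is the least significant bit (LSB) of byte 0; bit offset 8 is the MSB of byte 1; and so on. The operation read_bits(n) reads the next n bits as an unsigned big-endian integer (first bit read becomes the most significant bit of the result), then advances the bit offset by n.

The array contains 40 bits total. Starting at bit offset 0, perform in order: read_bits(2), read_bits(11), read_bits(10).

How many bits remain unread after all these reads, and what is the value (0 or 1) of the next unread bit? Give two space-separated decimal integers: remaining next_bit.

Read 1: bits[0:2] width=2 -> value=1 (bin 01); offset now 2 = byte 0 bit 2; 38 bits remain
Read 2: bits[2:13] width=11 -> value=315 (bin 00100111011); offset now 13 = byte 1 bit 5; 27 bits remain
Read 3: bits[13:23] width=10 -> value=102 (bin 0001100110); offset now 23 = byte 2 bit 7; 17 bits remain

Answer: 17 1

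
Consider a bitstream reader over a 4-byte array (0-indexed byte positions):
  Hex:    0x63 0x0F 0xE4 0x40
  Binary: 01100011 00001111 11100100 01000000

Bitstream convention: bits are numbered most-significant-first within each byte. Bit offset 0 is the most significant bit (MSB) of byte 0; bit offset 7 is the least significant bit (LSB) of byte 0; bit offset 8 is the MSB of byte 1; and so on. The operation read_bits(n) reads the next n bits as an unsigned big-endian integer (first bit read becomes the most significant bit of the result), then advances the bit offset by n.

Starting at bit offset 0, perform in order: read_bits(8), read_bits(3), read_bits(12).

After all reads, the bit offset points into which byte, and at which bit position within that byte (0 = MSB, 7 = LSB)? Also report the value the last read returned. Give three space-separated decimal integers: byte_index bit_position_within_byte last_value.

Answer: 2 7 2034

Derivation:
Read 1: bits[0:8] width=8 -> value=99 (bin 01100011); offset now 8 = byte 1 bit 0; 24 bits remain
Read 2: bits[8:11] width=3 -> value=0 (bin 000); offset now 11 = byte 1 bit 3; 21 bits remain
Read 3: bits[11:23] width=12 -> value=2034 (bin 011111110010); offset now 23 = byte 2 bit 7; 9 bits remain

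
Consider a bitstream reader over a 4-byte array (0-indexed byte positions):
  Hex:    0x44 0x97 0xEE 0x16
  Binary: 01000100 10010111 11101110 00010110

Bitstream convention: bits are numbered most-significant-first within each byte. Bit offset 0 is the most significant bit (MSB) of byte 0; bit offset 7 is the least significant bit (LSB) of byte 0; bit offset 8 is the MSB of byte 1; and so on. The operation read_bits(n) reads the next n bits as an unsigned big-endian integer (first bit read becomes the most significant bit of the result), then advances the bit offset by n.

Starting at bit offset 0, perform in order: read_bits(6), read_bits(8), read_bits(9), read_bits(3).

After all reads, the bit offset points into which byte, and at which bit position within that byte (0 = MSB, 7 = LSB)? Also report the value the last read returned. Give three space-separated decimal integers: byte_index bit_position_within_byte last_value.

Answer: 3 2 0

Derivation:
Read 1: bits[0:6] width=6 -> value=17 (bin 010001); offset now 6 = byte 0 bit 6; 26 bits remain
Read 2: bits[6:14] width=8 -> value=37 (bin 00100101); offset now 14 = byte 1 bit 6; 18 bits remain
Read 3: bits[14:23] width=9 -> value=503 (bin 111110111); offset now 23 = byte 2 bit 7; 9 bits remain
Read 4: bits[23:26] width=3 -> value=0 (bin 000); offset now 26 = byte 3 bit 2; 6 bits remain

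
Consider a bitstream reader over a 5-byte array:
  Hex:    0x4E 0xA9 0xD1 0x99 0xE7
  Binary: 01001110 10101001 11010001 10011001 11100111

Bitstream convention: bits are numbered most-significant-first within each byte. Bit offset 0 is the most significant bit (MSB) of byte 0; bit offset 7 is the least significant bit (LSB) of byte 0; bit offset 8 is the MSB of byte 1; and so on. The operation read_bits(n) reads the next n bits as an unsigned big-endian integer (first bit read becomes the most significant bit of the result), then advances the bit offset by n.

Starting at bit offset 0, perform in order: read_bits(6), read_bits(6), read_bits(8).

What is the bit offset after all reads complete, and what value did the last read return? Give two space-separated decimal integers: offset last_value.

Answer: 20 157

Derivation:
Read 1: bits[0:6] width=6 -> value=19 (bin 010011); offset now 6 = byte 0 bit 6; 34 bits remain
Read 2: bits[6:12] width=6 -> value=42 (bin 101010); offset now 12 = byte 1 bit 4; 28 bits remain
Read 3: bits[12:20] width=8 -> value=157 (bin 10011101); offset now 20 = byte 2 bit 4; 20 bits remain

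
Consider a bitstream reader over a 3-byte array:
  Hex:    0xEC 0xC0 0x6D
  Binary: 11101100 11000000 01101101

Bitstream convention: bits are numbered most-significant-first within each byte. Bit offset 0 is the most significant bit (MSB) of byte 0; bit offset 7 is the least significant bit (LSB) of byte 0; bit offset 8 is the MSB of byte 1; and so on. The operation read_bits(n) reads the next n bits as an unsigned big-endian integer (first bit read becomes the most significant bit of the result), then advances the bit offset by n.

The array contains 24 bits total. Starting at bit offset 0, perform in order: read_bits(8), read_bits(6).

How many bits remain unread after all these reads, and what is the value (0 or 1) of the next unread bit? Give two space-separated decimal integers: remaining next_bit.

Answer: 10 0

Derivation:
Read 1: bits[0:8] width=8 -> value=236 (bin 11101100); offset now 8 = byte 1 bit 0; 16 bits remain
Read 2: bits[8:14] width=6 -> value=48 (bin 110000); offset now 14 = byte 1 bit 6; 10 bits remain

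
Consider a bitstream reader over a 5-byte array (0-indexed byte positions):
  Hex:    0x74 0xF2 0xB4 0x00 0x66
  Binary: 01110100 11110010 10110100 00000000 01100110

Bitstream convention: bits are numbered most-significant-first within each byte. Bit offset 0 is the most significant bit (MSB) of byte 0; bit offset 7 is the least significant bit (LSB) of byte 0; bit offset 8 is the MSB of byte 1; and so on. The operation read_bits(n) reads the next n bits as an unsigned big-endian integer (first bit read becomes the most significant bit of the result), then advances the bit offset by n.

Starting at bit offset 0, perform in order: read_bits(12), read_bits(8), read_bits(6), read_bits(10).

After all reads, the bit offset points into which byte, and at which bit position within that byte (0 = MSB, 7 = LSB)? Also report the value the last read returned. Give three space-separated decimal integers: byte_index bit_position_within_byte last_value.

Read 1: bits[0:12] width=12 -> value=1871 (bin 011101001111); offset now 12 = byte 1 bit 4; 28 bits remain
Read 2: bits[12:20] width=8 -> value=43 (bin 00101011); offset now 20 = byte 2 bit 4; 20 bits remain
Read 3: bits[20:26] width=6 -> value=16 (bin 010000); offset now 26 = byte 3 bit 2; 14 bits remain
Read 4: bits[26:36] width=10 -> value=6 (bin 0000000110); offset now 36 = byte 4 bit 4; 4 bits remain

Answer: 4 4 6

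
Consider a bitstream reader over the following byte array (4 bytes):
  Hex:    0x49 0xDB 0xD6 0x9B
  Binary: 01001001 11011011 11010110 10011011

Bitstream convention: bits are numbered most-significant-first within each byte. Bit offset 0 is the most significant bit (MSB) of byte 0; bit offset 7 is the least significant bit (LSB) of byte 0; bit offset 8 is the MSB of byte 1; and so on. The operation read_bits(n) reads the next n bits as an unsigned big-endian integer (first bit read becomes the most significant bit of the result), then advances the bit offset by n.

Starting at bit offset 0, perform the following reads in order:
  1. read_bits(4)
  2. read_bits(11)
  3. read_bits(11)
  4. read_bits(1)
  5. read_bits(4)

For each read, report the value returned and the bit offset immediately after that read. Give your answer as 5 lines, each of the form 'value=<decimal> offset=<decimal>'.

Read 1: bits[0:4] width=4 -> value=4 (bin 0100); offset now 4 = byte 0 bit 4; 28 bits remain
Read 2: bits[4:15] width=11 -> value=1261 (bin 10011101101); offset now 15 = byte 1 bit 7; 17 bits remain
Read 3: bits[15:26] width=11 -> value=1882 (bin 11101011010); offset now 26 = byte 3 bit 2; 6 bits remain
Read 4: bits[26:27] width=1 -> value=0 (bin 0); offset now 27 = byte 3 bit 3; 5 bits remain
Read 5: bits[27:31] width=4 -> value=13 (bin 1101); offset now 31 = byte 3 bit 7; 1 bits remain

Answer: value=4 offset=4
value=1261 offset=15
value=1882 offset=26
value=0 offset=27
value=13 offset=31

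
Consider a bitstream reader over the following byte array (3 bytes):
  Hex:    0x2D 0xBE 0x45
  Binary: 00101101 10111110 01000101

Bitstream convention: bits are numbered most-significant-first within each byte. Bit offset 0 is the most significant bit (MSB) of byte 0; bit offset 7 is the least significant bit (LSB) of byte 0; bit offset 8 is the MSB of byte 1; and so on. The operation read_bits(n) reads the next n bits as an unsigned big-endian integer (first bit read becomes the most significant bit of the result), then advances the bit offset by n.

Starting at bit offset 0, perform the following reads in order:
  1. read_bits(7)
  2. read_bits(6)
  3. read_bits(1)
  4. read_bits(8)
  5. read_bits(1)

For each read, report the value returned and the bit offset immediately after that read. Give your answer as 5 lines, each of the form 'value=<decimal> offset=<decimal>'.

Answer: value=22 offset=7
value=55 offset=13
value=1 offset=14
value=145 offset=22
value=0 offset=23

Derivation:
Read 1: bits[0:7] width=7 -> value=22 (bin 0010110); offset now 7 = byte 0 bit 7; 17 bits remain
Read 2: bits[7:13] width=6 -> value=55 (bin 110111); offset now 13 = byte 1 bit 5; 11 bits remain
Read 3: bits[13:14] width=1 -> value=1 (bin 1); offset now 14 = byte 1 bit 6; 10 bits remain
Read 4: bits[14:22] width=8 -> value=145 (bin 10010001); offset now 22 = byte 2 bit 6; 2 bits remain
Read 5: bits[22:23] width=1 -> value=0 (bin 0); offset now 23 = byte 2 bit 7; 1 bits remain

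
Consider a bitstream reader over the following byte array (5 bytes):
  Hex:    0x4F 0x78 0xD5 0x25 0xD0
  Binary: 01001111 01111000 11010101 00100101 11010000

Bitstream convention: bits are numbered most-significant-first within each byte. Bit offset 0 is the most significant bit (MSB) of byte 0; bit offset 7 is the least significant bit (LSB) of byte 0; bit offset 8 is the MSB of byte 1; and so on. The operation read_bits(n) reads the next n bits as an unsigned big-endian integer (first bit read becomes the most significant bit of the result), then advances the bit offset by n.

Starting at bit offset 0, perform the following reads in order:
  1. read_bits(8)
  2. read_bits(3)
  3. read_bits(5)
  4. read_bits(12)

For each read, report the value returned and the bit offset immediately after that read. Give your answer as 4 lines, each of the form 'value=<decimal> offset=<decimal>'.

Read 1: bits[0:8] width=8 -> value=79 (bin 01001111); offset now 8 = byte 1 bit 0; 32 bits remain
Read 2: bits[8:11] width=3 -> value=3 (bin 011); offset now 11 = byte 1 bit 3; 29 bits remain
Read 3: bits[11:16] width=5 -> value=24 (bin 11000); offset now 16 = byte 2 bit 0; 24 bits remain
Read 4: bits[16:28] width=12 -> value=3410 (bin 110101010010); offset now 28 = byte 3 bit 4; 12 bits remain

Answer: value=79 offset=8
value=3 offset=11
value=24 offset=16
value=3410 offset=28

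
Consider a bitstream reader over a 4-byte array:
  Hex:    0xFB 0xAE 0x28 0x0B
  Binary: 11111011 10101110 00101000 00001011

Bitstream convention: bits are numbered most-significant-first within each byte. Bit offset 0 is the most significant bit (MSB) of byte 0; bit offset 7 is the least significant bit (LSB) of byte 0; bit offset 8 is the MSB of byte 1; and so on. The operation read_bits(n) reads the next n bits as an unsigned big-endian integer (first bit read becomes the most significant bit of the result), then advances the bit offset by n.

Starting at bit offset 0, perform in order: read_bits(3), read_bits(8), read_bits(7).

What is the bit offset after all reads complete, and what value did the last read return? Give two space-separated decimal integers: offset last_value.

Read 1: bits[0:3] width=3 -> value=7 (bin 111); offset now 3 = byte 0 bit 3; 29 bits remain
Read 2: bits[3:11] width=8 -> value=221 (bin 11011101); offset now 11 = byte 1 bit 3; 21 bits remain
Read 3: bits[11:18] width=7 -> value=56 (bin 0111000); offset now 18 = byte 2 bit 2; 14 bits remain

Answer: 18 56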